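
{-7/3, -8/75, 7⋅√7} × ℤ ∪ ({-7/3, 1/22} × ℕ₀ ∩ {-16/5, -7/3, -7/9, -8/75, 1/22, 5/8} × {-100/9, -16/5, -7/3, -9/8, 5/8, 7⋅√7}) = {-7/3, -8/75, 7⋅√7} × ℤ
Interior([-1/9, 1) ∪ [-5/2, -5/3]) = (-5/2, -5/3) ∪ (-1/9, 1)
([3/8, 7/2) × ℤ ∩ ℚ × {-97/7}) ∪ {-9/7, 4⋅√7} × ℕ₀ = {-9/7, 4⋅√7} × ℕ₀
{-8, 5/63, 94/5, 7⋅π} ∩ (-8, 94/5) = {5/63}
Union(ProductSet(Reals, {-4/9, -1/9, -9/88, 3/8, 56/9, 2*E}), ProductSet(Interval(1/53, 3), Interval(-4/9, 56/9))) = Union(ProductSet(Interval(1/53, 3), Interval(-4/9, 56/9)), ProductSet(Reals, {-4/9, -1/9, -9/88, 3/8, 56/9, 2*E}))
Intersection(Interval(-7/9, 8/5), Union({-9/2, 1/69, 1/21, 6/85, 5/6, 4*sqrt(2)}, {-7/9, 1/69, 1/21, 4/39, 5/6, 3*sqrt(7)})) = {-7/9, 1/69, 1/21, 6/85, 4/39, 5/6}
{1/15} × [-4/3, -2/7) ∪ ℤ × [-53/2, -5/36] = (ℤ × [-53/2, -5/36]) ∪ ({1/15} × [-4/3, -2/7))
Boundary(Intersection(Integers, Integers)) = Integers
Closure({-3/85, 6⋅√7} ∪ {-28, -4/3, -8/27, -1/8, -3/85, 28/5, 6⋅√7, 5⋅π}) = {-28, -4/3, -8/27, -1/8, -3/85, 28/5, 6⋅√7, 5⋅π}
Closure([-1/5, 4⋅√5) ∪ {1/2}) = [-1/5, 4⋅√5]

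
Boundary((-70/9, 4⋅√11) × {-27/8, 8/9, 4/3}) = [-70/9, 4⋅√11] × {-27/8, 8/9, 4/3}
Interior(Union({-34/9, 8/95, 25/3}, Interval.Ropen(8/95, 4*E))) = Interval.open(8/95, 4*E)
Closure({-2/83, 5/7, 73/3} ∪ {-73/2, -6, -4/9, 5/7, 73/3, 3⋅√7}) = {-73/2, -6, -4/9, -2/83, 5/7, 73/3, 3⋅√7}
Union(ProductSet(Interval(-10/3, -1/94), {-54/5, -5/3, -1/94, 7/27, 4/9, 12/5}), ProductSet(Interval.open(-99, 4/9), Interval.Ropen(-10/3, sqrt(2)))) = Union(ProductSet(Interval.open(-99, 4/9), Interval.Ropen(-10/3, sqrt(2))), ProductSet(Interval(-10/3, -1/94), {-54/5, -5/3, -1/94, 7/27, 4/9, 12/5}))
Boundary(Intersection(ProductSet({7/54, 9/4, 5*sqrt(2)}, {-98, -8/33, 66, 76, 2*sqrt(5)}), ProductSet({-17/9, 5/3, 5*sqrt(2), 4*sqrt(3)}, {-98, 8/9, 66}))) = ProductSet({5*sqrt(2)}, {-98, 66})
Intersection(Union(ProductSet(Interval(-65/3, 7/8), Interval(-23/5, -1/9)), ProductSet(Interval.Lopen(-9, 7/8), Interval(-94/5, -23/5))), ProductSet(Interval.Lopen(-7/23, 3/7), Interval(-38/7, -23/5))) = ProductSet(Interval.Lopen(-7/23, 3/7), Interval(-38/7, -23/5))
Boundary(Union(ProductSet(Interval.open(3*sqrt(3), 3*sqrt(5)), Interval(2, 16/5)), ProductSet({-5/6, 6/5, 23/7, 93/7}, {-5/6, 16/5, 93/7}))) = Union(ProductSet({3*sqrt(3), 3*sqrt(5)}, Interval(2, 16/5)), ProductSet({-5/6, 6/5, 23/7, 93/7}, {-5/6, 16/5, 93/7}), ProductSet(Interval(3*sqrt(3), 3*sqrt(5)), {2, 16/5}))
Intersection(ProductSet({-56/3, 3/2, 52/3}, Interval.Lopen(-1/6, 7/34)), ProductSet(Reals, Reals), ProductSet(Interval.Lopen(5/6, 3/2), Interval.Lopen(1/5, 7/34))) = ProductSet({3/2}, Interval.Lopen(1/5, 7/34))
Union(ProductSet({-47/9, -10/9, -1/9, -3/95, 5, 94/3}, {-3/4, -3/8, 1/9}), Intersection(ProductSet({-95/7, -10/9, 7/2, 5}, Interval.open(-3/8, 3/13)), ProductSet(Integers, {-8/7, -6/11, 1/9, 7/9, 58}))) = ProductSet({-47/9, -10/9, -1/9, -3/95, 5, 94/3}, {-3/4, -3/8, 1/9})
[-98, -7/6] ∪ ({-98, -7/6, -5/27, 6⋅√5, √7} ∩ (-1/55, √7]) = [-98, -7/6] ∪ {√7}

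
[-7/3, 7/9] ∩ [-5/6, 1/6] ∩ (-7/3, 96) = [-5/6, 1/6]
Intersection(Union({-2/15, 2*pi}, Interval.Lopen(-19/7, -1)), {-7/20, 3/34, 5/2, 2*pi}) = {2*pi}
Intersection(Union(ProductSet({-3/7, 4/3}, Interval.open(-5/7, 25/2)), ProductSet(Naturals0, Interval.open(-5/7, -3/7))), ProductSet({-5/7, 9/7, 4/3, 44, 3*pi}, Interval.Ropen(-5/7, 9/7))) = Union(ProductSet({4/3}, Interval.open(-5/7, 9/7)), ProductSet({44}, Interval.open(-5/7, -3/7)))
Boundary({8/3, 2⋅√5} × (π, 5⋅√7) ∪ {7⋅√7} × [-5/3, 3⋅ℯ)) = ({7⋅√7} × [-5/3, 3⋅ℯ]) ∪ ({8/3, 2⋅√5} × [π, 5⋅√7])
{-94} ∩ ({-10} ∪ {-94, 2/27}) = {-94}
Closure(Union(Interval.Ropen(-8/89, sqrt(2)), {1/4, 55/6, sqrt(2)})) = Union({55/6}, Interval(-8/89, sqrt(2)))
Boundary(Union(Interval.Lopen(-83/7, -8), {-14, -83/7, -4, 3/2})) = {-14, -83/7, -8, -4, 3/2}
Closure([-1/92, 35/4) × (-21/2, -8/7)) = ({-1/92, 35/4} × [-21/2, -8/7]) ∪ ([-1/92, 35/4] × {-21/2, -8/7}) ∪ ([-1/92, 35/4) × (-21/2, -8/7))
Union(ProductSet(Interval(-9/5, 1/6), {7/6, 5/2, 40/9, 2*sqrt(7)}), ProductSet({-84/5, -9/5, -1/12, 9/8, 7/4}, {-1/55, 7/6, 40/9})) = Union(ProductSet({-84/5, -9/5, -1/12, 9/8, 7/4}, {-1/55, 7/6, 40/9}), ProductSet(Interval(-9/5, 1/6), {7/6, 5/2, 40/9, 2*sqrt(7)}))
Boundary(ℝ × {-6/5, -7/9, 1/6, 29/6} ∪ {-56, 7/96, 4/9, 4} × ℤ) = ({-56, 7/96, 4/9, 4} × ℤ) ∪ (ℝ × {-6/5, -7/9, 1/6, 29/6})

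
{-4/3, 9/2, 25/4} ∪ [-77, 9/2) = [-77, 9/2] ∪ {25/4}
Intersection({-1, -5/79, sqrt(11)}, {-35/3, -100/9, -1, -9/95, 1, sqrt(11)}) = {-1, sqrt(11)}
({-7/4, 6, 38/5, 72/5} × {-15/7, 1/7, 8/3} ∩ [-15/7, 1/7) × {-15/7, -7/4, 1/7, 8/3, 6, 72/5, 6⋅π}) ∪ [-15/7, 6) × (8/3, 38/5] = ({-7/4} × {-15/7, 1/7, 8/3}) ∪ ([-15/7, 6) × (8/3, 38/5])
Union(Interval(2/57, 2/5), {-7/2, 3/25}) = Union({-7/2}, Interval(2/57, 2/5))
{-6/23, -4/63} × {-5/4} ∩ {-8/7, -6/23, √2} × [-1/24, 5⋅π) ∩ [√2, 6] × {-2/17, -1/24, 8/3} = ∅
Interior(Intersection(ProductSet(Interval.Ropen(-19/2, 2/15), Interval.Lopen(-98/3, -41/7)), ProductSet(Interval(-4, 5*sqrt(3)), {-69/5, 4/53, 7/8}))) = EmptySet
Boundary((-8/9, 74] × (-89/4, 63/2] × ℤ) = (({-8/9, 74} × [-89/4, 63/2]) ∪ ([-8/9, 74] × {-89/4, 63/2}) ∪ ((-8/9, 74] × (-89/4, 63/2])) × ℤ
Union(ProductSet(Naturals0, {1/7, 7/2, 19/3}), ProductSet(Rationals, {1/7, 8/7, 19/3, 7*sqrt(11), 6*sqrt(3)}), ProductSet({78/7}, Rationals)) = Union(ProductSet({78/7}, Rationals), ProductSet(Naturals0, {1/7, 7/2, 19/3}), ProductSet(Rationals, {1/7, 8/7, 19/3, 7*sqrt(11), 6*sqrt(3)}))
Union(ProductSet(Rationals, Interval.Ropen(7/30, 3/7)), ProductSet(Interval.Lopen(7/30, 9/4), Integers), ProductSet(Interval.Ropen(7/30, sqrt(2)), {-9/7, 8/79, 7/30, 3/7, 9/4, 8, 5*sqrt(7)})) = Union(ProductSet(Interval.Lopen(7/30, 9/4), Integers), ProductSet(Interval.Ropen(7/30, sqrt(2)), {-9/7, 8/79, 7/30, 3/7, 9/4, 8, 5*sqrt(7)}), ProductSet(Rationals, Interval.Ropen(7/30, 3/7)))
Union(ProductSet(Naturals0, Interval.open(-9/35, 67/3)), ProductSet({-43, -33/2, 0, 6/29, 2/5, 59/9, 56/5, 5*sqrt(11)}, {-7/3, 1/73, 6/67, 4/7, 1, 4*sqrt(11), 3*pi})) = Union(ProductSet({-43, -33/2, 0, 6/29, 2/5, 59/9, 56/5, 5*sqrt(11)}, {-7/3, 1/73, 6/67, 4/7, 1, 4*sqrt(11), 3*pi}), ProductSet(Naturals0, Interval.open(-9/35, 67/3)))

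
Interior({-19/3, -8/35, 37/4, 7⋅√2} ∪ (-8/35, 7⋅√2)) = (-8/35, 7⋅√2)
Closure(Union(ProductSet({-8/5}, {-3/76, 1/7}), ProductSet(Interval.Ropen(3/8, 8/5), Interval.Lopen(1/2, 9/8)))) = Union(ProductSet({-8/5}, {-3/76, 1/7}), ProductSet({3/8, 8/5}, Interval(1/2, 9/8)), ProductSet(Interval(3/8, 8/5), {1/2, 9/8}), ProductSet(Interval.Ropen(3/8, 8/5), Interval.Lopen(1/2, 9/8)))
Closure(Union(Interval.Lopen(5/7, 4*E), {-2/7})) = Union({-2/7}, Interval(5/7, 4*E))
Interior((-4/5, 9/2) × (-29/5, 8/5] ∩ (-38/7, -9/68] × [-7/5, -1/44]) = (-4/5, -9/68) × (-7/5, -1/44)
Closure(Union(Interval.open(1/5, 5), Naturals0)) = Union(Complement(Naturals0, Interval.open(1/5, 5)), Interval(1/5, 5), Naturals0)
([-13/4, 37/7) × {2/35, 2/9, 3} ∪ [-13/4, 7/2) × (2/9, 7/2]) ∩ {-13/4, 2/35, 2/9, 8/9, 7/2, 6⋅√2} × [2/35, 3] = ({-13/4, 2/35, 2/9, 8/9} × (2/9, 3]) ∪ ({-13/4, 2/35, 2/9, 8/9, 7/2} × {2/35, 2/9, 3})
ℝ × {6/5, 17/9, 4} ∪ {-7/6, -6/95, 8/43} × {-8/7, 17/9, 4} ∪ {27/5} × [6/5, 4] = (ℝ × {6/5, 17/9, 4}) ∪ ({27/5} × [6/5, 4]) ∪ ({-7/6, -6/95, 8/43} × {-8/7, 17/9, 4})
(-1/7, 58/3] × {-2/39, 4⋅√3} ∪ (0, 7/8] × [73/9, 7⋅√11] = ((-1/7, 58/3] × {-2/39, 4⋅√3}) ∪ ((0, 7/8] × [73/9, 7⋅√11])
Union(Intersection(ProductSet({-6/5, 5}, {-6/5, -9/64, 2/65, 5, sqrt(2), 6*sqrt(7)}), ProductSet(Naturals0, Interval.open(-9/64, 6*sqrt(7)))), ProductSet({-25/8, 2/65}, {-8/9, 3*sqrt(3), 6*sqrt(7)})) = Union(ProductSet({5}, {2/65, 5, sqrt(2)}), ProductSet({-25/8, 2/65}, {-8/9, 3*sqrt(3), 6*sqrt(7)}))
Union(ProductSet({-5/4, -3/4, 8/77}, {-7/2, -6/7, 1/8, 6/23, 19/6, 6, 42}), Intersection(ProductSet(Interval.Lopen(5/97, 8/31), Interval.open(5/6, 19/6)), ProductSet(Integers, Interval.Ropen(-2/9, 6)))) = ProductSet({-5/4, -3/4, 8/77}, {-7/2, -6/7, 1/8, 6/23, 19/6, 6, 42})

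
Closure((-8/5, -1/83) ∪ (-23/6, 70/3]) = [-23/6, 70/3]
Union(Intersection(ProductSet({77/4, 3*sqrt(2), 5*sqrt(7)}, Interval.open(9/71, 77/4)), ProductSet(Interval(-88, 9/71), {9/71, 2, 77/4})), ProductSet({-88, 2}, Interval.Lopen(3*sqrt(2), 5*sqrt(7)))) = ProductSet({-88, 2}, Interval.Lopen(3*sqrt(2), 5*sqrt(7)))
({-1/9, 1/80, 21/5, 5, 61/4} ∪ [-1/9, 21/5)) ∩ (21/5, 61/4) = {5}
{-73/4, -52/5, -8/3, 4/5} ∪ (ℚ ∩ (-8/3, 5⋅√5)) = {-73/4, -52/5, -8/3} ∪ (ℚ ∩ (-8/3, 5⋅√5))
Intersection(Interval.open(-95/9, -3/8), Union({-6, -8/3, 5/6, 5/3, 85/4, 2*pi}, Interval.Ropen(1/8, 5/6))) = {-6, -8/3}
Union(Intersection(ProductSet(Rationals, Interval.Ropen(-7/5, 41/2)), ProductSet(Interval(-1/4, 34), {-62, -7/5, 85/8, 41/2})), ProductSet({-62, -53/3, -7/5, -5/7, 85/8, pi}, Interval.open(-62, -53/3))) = Union(ProductSet({-62, -53/3, -7/5, -5/7, 85/8, pi}, Interval.open(-62, -53/3)), ProductSet(Intersection(Interval(-1/4, 34), Rationals), {-7/5, 85/8}))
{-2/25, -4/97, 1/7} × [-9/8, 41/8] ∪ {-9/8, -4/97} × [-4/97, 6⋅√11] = ({-2/25, -4/97, 1/7} × [-9/8, 41/8]) ∪ ({-9/8, -4/97} × [-4/97, 6⋅√11])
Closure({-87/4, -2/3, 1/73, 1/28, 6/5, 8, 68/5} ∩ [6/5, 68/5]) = {6/5, 8, 68/5}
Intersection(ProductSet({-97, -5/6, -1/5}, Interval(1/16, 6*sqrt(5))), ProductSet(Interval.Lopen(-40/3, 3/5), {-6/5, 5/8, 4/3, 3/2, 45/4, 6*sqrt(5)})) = ProductSet({-5/6, -1/5}, {5/8, 4/3, 3/2, 45/4, 6*sqrt(5)})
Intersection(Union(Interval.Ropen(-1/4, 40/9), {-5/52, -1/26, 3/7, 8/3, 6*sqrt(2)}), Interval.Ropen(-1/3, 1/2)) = Interval.Ropen(-1/4, 1/2)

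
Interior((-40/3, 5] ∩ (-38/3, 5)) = (-38/3, 5)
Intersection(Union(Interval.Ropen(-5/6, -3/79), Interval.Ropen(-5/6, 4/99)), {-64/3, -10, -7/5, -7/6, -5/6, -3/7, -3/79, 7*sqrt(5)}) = {-5/6, -3/7, -3/79}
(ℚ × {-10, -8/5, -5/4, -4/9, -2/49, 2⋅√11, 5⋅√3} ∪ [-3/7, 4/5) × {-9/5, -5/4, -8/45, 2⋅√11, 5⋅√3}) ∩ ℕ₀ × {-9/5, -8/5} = (ℕ₀ × {-8/5}) ∪ ({0} × {-9/5})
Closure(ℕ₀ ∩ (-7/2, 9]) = {0, 1, …, 9}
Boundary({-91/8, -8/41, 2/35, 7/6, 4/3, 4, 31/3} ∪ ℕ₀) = {-91/8, -8/41, 2/35, 7/6, 4/3, 31/3} ∪ ℕ₀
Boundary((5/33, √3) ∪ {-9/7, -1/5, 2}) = {-9/7, -1/5, 5/33, 2, √3}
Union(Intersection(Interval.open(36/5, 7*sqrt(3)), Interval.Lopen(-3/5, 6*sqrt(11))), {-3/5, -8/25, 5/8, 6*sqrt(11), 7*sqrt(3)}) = Union({-3/5, -8/25, 5/8, 6*sqrt(11)}, Interval.Lopen(36/5, 7*sqrt(3)))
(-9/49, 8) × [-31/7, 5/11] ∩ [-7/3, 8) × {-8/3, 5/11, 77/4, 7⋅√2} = (-9/49, 8) × {-8/3, 5/11}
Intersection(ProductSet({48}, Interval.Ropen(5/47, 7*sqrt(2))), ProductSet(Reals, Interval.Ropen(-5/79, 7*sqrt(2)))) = ProductSet({48}, Interval.Ropen(5/47, 7*sqrt(2)))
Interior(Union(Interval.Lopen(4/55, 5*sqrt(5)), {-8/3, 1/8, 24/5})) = Interval.open(4/55, 5*sqrt(5))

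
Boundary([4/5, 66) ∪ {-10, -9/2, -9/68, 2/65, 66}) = {-10, -9/2, -9/68, 2/65, 4/5, 66}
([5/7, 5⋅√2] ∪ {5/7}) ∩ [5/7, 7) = [5/7, 7)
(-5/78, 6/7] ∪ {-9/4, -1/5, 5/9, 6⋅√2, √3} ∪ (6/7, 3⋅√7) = {-9/4, -1/5, 6⋅√2} ∪ (-5/78, 3⋅√7)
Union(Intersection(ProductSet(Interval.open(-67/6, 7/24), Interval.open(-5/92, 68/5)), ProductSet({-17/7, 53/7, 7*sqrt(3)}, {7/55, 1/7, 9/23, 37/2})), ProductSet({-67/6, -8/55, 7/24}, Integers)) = Union(ProductSet({-17/7}, {7/55, 1/7, 9/23}), ProductSet({-67/6, -8/55, 7/24}, Integers))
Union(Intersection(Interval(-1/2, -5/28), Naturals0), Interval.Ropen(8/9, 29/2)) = Interval.Ropen(8/9, 29/2)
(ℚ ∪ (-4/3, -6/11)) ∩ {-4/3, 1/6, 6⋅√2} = {-4/3, 1/6}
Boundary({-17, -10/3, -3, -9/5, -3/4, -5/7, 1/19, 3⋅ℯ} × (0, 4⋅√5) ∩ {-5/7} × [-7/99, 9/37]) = {-5/7} × [0, 9/37]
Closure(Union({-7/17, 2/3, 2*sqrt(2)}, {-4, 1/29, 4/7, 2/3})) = {-4, -7/17, 1/29, 4/7, 2/3, 2*sqrt(2)}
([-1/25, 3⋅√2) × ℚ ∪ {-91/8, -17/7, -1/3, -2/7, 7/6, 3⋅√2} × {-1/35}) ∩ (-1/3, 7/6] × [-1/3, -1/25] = [-1/25, 7/6] × (ℚ ∩ [-1/3, -1/25])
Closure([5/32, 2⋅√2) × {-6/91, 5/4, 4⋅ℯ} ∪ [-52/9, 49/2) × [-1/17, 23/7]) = ([-52/9, 49/2] × [-1/17, 23/7]) ∪ ([5/32, 2⋅√2] × {-6/91, 4⋅ℯ}) ∪ ([5/32, 2⋅√2) × {-6/91, 5/4, 4⋅ℯ})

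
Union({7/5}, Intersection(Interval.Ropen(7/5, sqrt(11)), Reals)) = Interval.Ropen(7/5, sqrt(11))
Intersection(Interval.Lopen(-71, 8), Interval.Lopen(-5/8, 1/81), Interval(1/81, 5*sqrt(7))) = {1/81}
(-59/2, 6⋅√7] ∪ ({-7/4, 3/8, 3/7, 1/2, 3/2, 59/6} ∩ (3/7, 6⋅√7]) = (-59/2, 6⋅√7]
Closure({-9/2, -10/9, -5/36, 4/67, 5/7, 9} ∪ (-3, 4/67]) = {-9/2, 5/7, 9} ∪ [-3, 4/67]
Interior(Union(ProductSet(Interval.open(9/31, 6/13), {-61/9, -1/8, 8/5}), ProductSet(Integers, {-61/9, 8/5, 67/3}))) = EmptySet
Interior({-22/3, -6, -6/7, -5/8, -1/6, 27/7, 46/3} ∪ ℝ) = ℝ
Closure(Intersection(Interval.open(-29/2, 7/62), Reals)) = Interval(-29/2, 7/62)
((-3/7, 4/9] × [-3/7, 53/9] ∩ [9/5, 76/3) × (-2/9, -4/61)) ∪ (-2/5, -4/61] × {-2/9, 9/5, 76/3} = (-2/5, -4/61] × {-2/9, 9/5, 76/3}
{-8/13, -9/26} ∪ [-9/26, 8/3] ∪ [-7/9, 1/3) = [-7/9, 8/3]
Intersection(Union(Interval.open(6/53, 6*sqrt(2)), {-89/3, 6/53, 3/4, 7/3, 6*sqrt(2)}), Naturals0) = Range(1, 9, 1)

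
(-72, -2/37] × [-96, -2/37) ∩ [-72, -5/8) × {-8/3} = (-72, -5/8) × {-8/3}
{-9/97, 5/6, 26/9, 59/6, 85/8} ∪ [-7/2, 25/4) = [-7/2, 25/4) ∪ {59/6, 85/8}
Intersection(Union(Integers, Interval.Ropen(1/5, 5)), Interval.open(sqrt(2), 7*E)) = Union(Interval.Lopen(sqrt(2), 5), Range(2, 20, 1))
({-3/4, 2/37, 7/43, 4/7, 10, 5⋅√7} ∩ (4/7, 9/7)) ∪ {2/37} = {2/37}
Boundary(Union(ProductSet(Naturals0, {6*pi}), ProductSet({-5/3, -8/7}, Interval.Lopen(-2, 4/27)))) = Union(ProductSet({-5/3, -8/7}, Interval(-2, 4/27)), ProductSet(Naturals0, {6*pi}))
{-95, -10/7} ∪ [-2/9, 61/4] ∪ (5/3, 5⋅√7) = {-95, -10/7} ∪ [-2/9, 61/4]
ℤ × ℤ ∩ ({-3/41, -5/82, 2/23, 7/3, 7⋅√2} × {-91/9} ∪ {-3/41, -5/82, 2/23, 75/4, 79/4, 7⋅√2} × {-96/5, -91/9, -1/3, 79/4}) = ∅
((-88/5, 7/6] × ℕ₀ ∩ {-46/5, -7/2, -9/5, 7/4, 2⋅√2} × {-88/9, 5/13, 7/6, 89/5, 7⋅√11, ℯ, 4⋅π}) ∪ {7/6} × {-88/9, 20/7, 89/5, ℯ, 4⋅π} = {7/6} × {-88/9, 20/7, 89/5, ℯ, 4⋅π}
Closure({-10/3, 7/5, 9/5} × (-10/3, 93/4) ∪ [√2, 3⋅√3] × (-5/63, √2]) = ({-10/3, 7/5, 9/5} × [-10/3, 93/4]) ∪ ([√2, 3⋅√3] × [-5/63, √2])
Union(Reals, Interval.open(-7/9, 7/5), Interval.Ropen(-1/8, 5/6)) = Interval(-oo, oo)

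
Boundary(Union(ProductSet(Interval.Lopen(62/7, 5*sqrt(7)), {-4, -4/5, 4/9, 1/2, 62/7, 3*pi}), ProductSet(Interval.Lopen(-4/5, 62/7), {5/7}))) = Union(ProductSet(Interval(-4/5, 62/7), {5/7}), ProductSet(Interval(62/7, 5*sqrt(7)), {-4, -4/5, 4/9, 1/2, 62/7, 3*pi}))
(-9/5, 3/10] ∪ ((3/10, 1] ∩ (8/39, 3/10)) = (-9/5, 3/10]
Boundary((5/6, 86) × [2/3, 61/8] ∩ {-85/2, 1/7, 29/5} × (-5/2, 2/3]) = {29/5} × {2/3}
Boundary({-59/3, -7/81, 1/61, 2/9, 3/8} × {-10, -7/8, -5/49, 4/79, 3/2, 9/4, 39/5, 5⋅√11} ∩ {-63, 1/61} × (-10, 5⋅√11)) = {1/61} × {-7/8, -5/49, 4/79, 3/2, 9/4, 39/5}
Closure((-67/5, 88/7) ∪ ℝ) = (-∞, ∞)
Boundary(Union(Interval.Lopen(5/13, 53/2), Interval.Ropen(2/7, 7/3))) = {2/7, 53/2}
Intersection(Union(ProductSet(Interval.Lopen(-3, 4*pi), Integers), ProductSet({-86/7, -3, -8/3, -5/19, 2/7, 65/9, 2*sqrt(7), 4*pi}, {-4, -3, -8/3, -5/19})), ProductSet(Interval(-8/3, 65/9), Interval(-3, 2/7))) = Union(ProductSet({-8/3, -5/19, 2/7, 65/9, 2*sqrt(7)}, {-3, -8/3, -5/19}), ProductSet(Interval(-8/3, 65/9), Range(-3, 1, 1)))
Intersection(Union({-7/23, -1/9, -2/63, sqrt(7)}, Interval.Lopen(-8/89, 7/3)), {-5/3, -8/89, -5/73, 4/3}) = {-5/73, 4/3}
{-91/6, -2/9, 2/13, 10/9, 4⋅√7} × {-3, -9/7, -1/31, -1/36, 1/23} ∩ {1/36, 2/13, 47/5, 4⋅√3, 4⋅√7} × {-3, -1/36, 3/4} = {2/13, 4⋅√7} × {-3, -1/36}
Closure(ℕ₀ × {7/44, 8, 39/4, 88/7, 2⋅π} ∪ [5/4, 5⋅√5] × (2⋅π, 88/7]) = (ℕ₀ × {7/44, 8, 39/4, 88/7, 2⋅π}) ∪ ([5/4, 5⋅√5] × [2⋅π, 88/7])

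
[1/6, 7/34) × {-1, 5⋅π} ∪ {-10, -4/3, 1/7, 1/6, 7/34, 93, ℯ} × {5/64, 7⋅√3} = ([1/6, 7/34) × {-1, 5⋅π}) ∪ ({-10, -4/3, 1/7, 1/6, 7/34, 93, ℯ} × {5/64, 7⋅√3})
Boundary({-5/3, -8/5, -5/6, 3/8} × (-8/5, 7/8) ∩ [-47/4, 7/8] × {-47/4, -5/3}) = ∅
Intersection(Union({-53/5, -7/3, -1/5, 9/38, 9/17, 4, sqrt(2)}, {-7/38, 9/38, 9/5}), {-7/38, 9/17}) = {-7/38, 9/17}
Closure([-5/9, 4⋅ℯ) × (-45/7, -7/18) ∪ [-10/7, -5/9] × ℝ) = ([-10/7, -5/9] × ℝ) ∪ ({-5/9, 4⋅ℯ} × [-45/7, -7/18]) ∪ ([-5/9, 4⋅ℯ] × {-45/7, -7/18}) ∪ ([-5/9, 4⋅ℯ) × (-45/7, -7/18))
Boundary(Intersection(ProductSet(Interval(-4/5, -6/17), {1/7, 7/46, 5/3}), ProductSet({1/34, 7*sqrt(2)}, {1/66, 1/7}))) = EmptySet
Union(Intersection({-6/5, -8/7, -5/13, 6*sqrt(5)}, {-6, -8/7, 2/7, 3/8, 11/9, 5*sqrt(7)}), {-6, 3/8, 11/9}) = {-6, -8/7, 3/8, 11/9}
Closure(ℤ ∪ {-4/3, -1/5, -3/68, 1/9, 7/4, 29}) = ℤ ∪ {-4/3, -1/5, -3/68, 1/9, 7/4}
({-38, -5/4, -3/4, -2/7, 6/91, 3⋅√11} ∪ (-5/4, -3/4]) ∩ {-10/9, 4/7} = {-10/9}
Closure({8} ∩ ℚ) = {8}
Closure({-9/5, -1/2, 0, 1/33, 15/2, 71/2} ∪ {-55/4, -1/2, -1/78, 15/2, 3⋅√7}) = {-55/4, -9/5, -1/2, -1/78, 0, 1/33, 15/2, 71/2, 3⋅√7}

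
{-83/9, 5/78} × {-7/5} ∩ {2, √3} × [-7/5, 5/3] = ∅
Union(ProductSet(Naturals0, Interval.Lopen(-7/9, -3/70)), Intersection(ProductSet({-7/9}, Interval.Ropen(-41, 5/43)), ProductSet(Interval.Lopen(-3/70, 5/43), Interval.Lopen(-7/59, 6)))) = ProductSet(Naturals0, Interval.Lopen(-7/9, -3/70))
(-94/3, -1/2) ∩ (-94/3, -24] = (-94/3, -24]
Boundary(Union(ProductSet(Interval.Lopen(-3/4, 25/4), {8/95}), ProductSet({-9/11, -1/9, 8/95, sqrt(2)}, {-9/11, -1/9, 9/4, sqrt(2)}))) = Union(ProductSet({-9/11, -1/9, 8/95, sqrt(2)}, {-9/11, -1/9, 9/4, sqrt(2)}), ProductSet(Interval(-3/4, 25/4), {8/95}))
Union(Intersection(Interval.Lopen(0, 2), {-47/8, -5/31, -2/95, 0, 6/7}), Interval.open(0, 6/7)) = Interval.Lopen(0, 6/7)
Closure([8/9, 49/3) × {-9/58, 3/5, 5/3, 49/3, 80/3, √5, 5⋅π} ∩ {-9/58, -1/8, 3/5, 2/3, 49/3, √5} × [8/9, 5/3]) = {√5} × {5/3}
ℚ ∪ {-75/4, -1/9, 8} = ℚ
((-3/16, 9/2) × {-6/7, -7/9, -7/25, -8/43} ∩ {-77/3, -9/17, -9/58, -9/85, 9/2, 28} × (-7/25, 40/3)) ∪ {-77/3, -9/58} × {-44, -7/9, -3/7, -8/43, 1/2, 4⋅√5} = ({-9/58, -9/85} × {-8/43}) ∪ ({-77/3, -9/58} × {-44, -7/9, -3/7, -8/43, 1/2, 4⋅√5})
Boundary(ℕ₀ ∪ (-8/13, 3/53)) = {-8/13, 3/53} ∪ (ℕ₀ \ (-8/13, 3/53))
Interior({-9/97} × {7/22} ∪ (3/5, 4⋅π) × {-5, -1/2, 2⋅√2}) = ∅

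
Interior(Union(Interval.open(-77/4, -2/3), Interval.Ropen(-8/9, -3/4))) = Interval.open(-77/4, -2/3)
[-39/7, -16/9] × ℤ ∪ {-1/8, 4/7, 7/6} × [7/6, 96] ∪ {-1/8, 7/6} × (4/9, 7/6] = ([-39/7, -16/9] × ℤ) ∪ ({-1/8, 7/6} × (4/9, 7/6]) ∪ ({-1/8, 4/7, 7/6} × [7/6, 96])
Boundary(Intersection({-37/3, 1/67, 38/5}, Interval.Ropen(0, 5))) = {1/67}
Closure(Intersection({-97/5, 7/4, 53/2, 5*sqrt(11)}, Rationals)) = {-97/5, 7/4, 53/2}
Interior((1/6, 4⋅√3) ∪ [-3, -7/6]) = (-3, -7/6) ∪ (1/6, 4⋅√3)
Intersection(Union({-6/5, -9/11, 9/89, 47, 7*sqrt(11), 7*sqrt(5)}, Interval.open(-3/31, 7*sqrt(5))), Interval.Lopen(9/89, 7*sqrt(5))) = Interval.Lopen(9/89, 7*sqrt(5))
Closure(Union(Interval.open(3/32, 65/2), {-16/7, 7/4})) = Union({-16/7}, Interval(3/32, 65/2))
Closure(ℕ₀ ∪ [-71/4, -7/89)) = [-71/4, -7/89] ∪ ℕ₀ ∪ (ℕ₀ \ (-71/4, -7/89))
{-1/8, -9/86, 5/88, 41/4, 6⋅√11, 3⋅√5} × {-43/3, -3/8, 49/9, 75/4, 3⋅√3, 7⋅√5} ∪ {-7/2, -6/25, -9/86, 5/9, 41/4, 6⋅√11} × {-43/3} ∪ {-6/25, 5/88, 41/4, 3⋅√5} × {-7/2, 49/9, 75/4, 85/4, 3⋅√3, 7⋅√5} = ({-7/2, -6/25, -9/86, 5/9, 41/4, 6⋅√11} × {-43/3}) ∪ ({-6/25, 5/88, 41/4, 3⋅√5} × {-7/2, 49/9, 75/4, 85/4, 3⋅√3, 7⋅√5}) ∪ ({-1/8, -9/86, 5/88, 41/4, 6⋅√11, 3⋅√5} × {-43/3, -3/8, 49/9, 75/4, 3⋅√3, 7⋅√5})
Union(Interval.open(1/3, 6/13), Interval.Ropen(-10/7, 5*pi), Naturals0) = Union(Interval.Ropen(-10/7, 5*pi), Naturals0)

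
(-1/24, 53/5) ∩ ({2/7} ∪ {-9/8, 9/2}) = {2/7, 9/2}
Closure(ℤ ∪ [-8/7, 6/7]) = ℤ ∪ [-8/7, 6/7]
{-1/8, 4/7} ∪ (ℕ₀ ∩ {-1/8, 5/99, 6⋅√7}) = {-1/8, 4/7}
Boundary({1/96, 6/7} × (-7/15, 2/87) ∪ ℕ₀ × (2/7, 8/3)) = (ℕ₀ × [2/7, 8/3]) ∪ ({1/96, 6/7} × [-7/15, 2/87])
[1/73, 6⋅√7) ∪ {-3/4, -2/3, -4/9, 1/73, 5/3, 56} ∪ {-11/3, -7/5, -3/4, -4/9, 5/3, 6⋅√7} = {-11/3, -7/5, -3/4, -2/3, -4/9, 56} ∪ [1/73, 6⋅√7]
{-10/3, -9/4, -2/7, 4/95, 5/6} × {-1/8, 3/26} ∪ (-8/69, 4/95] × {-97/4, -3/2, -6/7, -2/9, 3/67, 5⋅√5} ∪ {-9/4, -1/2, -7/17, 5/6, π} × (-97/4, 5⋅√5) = ({-10/3, -9/4, -2/7, 4/95, 5/6} × {-1/8, 3/26}) ∪ ({-9/4, -1/2, -7/17, 5/6, π} × (-97/4, 5⋅√5)) ∪ ((-8/69, 4/95] × {-97/4, -3/2, -6/7, -2/9, 3/67, 5⋅√5})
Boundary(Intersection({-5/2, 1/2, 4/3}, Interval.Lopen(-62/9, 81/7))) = {-5/2, 1/2, 4/3}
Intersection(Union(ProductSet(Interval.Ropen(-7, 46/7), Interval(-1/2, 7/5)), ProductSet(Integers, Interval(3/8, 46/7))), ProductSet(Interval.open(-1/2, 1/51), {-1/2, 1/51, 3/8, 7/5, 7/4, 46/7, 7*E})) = Union(ProductSet(Interval.open(-1/2, 1/51), {-1/2, 1/51, 3/8, 7/5}), ProductSet(Range(0, 1, 1), {3/8, 7/5, 7/4, 46/7}))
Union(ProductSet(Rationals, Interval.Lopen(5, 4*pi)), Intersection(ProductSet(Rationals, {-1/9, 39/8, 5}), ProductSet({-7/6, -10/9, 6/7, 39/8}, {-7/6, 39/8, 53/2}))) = Union(ProductSet({-7/6, -10/9, 6/7, 39/8}, {39/8}), ProductSet(Rationals, Interval.Lopen(5, 4*pi)))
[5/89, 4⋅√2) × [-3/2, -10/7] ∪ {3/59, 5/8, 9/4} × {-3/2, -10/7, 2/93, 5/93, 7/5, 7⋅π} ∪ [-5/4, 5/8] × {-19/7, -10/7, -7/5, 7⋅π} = ([-5/4, 5/8] × {-19/7, -10/7, -7/5, 7⋅π}) ∪ ({3/59, 5/8, 9/4} × {-3/2, -10/7, 2/93, 5/93, 7/5, 7⋅π}) ∪ ([5/89, 4⋅√2) × [-3/2, -10/7])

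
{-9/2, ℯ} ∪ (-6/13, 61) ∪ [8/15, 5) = {-9/2} ∪ (-6/13, 61)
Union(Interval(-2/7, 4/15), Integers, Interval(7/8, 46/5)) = Union(Integers, Interval(-2/7, 4/15), Interval(7/8, 46/5))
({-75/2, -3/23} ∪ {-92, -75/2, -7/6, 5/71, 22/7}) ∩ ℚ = {-92, -75/2, -7/6, -3/23, 5/71, 22/7}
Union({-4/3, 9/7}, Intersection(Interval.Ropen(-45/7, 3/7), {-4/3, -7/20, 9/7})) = {-4/3, -7/20, 9/7}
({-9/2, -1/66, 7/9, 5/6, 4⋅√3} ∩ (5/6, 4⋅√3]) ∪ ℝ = ℝ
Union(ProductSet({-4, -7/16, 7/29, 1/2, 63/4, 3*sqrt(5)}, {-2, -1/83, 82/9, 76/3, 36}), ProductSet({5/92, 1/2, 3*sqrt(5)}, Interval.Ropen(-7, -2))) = Union(ProductSet({5/92, 1/2, 3*sqrt(5)}, Interval.Ropen(-7, -2)), ProductSet({-4, -7/16, 7/29, 1/2, 63/4, 3*sqrt(5)}, {-2, -1/83, 82/9, 76/3, 36}))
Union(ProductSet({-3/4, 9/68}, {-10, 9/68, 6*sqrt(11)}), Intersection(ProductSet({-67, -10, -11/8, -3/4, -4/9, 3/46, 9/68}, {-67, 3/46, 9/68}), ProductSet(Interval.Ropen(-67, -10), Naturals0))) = ProductSet({-3/4, 9/68}, {-10, 9/68, 6*sqrt(11)})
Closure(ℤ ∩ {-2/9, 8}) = {8}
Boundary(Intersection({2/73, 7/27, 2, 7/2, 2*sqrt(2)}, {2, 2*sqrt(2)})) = {2, 2*sqrt(2)}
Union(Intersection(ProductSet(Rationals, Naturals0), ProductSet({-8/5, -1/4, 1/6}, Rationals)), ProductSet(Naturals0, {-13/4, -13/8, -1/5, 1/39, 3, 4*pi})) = Union(ProductSet({-8/5, -1/4, 1/6}, Naturals0), ProductSet(Naturals0, {-13/4, -13/8, -1/5, 1/39, 3, 4*pi}))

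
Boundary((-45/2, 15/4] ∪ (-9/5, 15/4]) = {-45/2, 15/4}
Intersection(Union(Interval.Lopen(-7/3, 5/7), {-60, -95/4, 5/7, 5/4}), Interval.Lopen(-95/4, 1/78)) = Interval.Lopen(-7/3, 1/78)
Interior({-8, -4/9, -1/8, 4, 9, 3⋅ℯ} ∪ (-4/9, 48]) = (-4/9, 48)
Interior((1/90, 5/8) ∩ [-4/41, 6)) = (1/90, 5/8)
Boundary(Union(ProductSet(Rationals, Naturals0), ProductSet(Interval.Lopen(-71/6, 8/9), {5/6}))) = Union(ProductSet(Interval(-71/6, 8/9), {5/6}), ProductSet(Reals, Naturals0))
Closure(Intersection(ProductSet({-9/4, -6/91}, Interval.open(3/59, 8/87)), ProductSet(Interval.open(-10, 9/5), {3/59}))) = EmptySet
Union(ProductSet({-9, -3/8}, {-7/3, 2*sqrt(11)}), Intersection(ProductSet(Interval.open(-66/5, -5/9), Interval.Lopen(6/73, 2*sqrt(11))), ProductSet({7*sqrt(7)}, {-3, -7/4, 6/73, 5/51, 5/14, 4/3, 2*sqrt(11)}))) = ProductSet({-9, -3/8}, {-7/3, 2*sqrt(11)})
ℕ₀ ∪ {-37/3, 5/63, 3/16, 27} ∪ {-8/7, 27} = {-37/3, -8/7, 5/63, 3/16} ∪ ℕ₀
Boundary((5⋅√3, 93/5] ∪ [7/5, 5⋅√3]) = {7/5, 93/5}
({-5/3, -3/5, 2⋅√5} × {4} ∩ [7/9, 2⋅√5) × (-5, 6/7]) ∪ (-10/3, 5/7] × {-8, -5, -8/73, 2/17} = (-10/3, 5/7] × {-8, -5, -8/73, 2/17}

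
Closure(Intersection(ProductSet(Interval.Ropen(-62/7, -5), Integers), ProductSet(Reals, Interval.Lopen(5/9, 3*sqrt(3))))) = ProductSet(Interval(-62/7, -5), Range(1, 6, 1))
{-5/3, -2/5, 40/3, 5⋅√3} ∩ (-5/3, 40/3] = {-2/5, 40/3, 5⋅√3}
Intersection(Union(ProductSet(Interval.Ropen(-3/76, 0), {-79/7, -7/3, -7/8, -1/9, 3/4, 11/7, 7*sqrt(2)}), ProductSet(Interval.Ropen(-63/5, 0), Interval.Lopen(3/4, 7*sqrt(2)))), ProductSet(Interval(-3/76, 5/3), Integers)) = ProductSet(Interval.Ropen(-3/76, 0), Range(1, 10, 1))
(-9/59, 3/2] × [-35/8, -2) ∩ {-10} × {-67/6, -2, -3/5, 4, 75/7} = ∅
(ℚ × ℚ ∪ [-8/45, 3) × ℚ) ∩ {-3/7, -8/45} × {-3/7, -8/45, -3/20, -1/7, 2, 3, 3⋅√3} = {-3/7, -8/45} × {-3/7, -8/45, -3/20, -1/7, 2, 3}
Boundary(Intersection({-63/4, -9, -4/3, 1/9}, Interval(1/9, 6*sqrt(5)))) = {1/9}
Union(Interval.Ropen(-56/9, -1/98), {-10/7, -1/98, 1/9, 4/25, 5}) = Union({1/9, 4/25, 5}, Interval(-56/9, -1/98))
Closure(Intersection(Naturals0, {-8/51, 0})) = {0}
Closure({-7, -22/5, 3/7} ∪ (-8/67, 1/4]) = {-7, -22/5, 3/7} ∪ [-8/67, 1/4]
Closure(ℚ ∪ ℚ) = ℝ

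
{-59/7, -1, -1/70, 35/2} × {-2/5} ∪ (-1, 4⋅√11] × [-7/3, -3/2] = ({-59/7, -1, -1/70, 35/2} × {-2/5}) ∪ ((-1, 4⋅√11] × [-7/3, -3/2])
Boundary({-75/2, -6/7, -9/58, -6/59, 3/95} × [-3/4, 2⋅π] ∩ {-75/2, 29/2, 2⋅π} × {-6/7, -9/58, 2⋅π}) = {-75/2} × {-9/58, 2⋅π}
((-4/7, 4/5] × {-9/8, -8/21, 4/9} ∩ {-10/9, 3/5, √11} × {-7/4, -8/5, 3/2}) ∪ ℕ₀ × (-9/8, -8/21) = ℕ₀ × (-9/8, -8/21)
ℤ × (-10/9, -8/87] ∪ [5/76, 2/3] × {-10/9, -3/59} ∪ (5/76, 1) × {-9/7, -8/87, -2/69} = (ℤ × (-10/9, -8/87]) ∪ ([5/76, 2/3] × {-10/9, -3/59}) ∪ ((5/76, 1) × {-9/7, -8/87, -2/69})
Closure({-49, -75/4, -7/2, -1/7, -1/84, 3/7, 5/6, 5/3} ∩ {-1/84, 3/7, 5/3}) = {-1/84, 3/7, 5/3}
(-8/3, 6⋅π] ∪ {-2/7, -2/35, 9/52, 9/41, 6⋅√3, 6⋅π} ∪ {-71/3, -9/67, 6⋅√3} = {-71/3} ∪ (-8/3, 6⋅π]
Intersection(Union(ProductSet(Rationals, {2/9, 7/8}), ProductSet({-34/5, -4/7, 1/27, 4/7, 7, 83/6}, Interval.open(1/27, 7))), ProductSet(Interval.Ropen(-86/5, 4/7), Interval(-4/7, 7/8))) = Union(ProductSet({-34/5, -4/7, 1/27}, Interval.Lopen(1/27, 7/8)), ProductSet(Intersection(Interval.Ropen(-86/5, 4/7), Rationals), {2/9, 7/8}))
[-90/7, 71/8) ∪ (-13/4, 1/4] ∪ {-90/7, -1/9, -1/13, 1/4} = [-90/7, 71/8)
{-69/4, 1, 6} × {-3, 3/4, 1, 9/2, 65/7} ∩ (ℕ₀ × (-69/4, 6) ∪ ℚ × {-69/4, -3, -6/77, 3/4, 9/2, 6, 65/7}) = ({1, 6} × {-3, 3/4, 1, 9/2}) ∪ ({-69/4, 1, 6} × {-3, 3/4, 9/2, 65/7})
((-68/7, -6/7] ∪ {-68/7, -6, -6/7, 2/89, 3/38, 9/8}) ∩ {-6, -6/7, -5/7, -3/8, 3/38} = {-6, -6/7, 3/38}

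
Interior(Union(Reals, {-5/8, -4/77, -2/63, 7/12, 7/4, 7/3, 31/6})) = Reals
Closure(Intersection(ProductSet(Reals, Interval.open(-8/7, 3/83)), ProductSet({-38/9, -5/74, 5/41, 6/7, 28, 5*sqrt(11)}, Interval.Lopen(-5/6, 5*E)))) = ProductSet({-38/9, -5/74, 5/41, 6/7, 28, 5*sqrt(11)}, Interval(-5/6, 3/83))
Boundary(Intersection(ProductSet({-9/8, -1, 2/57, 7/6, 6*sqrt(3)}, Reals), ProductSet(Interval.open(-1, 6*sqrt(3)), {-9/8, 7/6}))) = ProductSet({2/57, 7/6}, {-9/8, 7/6})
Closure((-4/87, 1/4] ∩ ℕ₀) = {0}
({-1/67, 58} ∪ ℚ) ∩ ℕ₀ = ℕ₀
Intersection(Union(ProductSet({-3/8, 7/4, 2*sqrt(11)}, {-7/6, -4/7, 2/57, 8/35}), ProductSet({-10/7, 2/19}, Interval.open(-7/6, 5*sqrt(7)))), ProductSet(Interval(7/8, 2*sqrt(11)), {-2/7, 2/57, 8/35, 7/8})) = ProductSet({7/4, 2*sqrt(11)}, {2/57, 8/35})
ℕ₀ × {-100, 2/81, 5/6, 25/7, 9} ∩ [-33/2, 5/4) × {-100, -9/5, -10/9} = {0, 1} × {-100}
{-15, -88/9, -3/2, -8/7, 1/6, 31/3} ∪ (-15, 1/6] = [-15, 1/6] ∪ {31/3}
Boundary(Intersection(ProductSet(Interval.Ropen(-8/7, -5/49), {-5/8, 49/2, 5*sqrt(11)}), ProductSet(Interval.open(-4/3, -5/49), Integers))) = EmptySet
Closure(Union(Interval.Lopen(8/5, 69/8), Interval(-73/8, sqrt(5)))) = Interval(-73/8, 69/8)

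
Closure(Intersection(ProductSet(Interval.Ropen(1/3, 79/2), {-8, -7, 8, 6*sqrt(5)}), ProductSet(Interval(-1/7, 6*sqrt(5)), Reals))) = ProductSet(Interval(1/3, 6*sqrt(5)), {-8, -7, 8, 6*sqrt(5)})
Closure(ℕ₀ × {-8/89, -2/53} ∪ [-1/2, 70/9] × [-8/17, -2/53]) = ([-1/2, 70/9] × [-8/17, -2/53]) ∪ ((ℕ₀ ∪ (ℕ₀ \ (-1/2, 70/9))) × {-8/89, -2/53})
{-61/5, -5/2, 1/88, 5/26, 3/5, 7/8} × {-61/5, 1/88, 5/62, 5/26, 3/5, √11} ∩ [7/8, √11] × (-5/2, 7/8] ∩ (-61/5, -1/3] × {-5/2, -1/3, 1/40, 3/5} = ∅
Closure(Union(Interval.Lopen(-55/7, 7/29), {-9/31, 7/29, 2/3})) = Union({2/3}, Interval(-55/7, 7/29))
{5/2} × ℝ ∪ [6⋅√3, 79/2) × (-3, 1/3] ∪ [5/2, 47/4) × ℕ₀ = ({5/2} × ℝ) ∪ ([5/2, 47/4) × ℕ₀) ∪ ([6⋅√3, 79/2) × (-3, 1/3])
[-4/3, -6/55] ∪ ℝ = (-∞, ∞)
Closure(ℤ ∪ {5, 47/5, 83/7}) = ℤ ∪ {47/5, 83/7}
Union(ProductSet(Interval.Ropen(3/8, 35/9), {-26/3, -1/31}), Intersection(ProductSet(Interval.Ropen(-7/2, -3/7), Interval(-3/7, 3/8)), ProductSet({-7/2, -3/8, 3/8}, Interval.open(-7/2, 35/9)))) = Union(ProductSet({-7/2}, Interval(-3/7, 3/8)), ProductSet(Interval.Ropen(3/8, 35/9), {-26/3, -1/31}))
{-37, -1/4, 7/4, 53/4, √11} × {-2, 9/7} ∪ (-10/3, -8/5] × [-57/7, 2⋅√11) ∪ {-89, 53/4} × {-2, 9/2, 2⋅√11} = ({-89, 53/4} × {-2, 9/2, 2⋅√11}) ∪ ({-37, -1/4, 7/4, 53/4, √11} × {-2, 9/7}) ∪ ((-10/3, -8/5] × [-57/7, 2⋅√11))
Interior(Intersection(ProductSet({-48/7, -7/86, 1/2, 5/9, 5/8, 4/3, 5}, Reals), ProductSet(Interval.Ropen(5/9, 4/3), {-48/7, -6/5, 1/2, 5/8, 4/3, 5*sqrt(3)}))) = EmptySet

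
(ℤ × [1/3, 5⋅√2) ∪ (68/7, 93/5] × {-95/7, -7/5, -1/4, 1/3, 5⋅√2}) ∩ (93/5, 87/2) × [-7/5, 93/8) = {19, 20, …, 43} × [1/3, 5⋅√2)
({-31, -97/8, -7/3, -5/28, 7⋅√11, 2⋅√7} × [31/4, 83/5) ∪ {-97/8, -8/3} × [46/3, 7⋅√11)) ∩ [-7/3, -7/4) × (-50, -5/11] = ∅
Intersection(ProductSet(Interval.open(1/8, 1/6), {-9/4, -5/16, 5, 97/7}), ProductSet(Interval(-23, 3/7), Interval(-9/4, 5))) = ProductSet(Interval.open(1/8, 1/6), {-9/4, -5/16, 5})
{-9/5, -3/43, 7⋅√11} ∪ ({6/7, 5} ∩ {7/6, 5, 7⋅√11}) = {-9/5, -3/43, 5, 7⋅√11}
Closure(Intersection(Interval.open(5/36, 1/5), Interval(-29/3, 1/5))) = Interval(5/36, 1/5)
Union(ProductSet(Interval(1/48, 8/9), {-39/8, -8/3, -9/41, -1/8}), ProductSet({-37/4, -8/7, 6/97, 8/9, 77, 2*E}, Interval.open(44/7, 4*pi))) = Union(ProductSet({-37/4, -8/7, 6/97, 8/9, 77, 2*E}, Interval.open(44/7, 4*pi)), ProductSet(Interval(1/48, 8/9), {-39/8, -8/3, -9/41, -1/8}))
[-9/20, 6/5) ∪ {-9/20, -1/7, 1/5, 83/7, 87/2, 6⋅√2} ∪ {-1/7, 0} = [-9/20, 6/5) ∪ {83/7, 87/2, 6⋅√2}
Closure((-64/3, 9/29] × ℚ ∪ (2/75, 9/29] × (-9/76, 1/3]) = ((-64/3, 9/29] × ℚ) ∪ (([-64/3, 2/75] ∪ {9/29}) × ℝ) ∪ ((2/75, 9/29] × (-9/76, 1/3]) ∪ ([-64/3, 9/29] × ((-∞, -9/76] ∪ [1/3, ∞)))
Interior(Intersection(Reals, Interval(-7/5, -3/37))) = Interval.open(-7/5, -3/37)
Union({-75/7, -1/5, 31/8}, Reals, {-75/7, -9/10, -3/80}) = Reals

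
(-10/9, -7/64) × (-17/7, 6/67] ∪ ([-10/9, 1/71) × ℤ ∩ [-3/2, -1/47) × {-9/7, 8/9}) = (-10/9, -7/64) × (-17/7, 6/67]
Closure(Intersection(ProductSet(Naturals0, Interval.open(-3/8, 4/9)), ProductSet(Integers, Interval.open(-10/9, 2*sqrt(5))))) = ProductSet(Naturals0, Interval(-3/8, 4/9))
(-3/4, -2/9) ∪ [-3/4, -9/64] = [-3/4, -9/64]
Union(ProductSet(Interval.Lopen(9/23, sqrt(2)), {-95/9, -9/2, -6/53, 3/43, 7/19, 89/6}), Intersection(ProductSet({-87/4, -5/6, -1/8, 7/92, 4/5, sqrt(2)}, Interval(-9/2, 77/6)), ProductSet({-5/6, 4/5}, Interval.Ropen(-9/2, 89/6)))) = Union(ProductSet({-5/6, 4/5}, Interval(-9/2, 77/6)), ProductSet(Interval.Lopen(9/23, sqrt(2)), {-95/9, -9/2, -6/53, 3/43, 7/19, 89/6}))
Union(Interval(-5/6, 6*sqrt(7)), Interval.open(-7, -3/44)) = Interval.Lopen(-7, 6*sqrt(7))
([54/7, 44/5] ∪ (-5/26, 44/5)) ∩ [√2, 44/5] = [√2, 44/5]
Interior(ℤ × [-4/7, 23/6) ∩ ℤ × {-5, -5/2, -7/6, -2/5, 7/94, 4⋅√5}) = ∅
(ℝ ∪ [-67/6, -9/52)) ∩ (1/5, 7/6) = (1/5, 7/6)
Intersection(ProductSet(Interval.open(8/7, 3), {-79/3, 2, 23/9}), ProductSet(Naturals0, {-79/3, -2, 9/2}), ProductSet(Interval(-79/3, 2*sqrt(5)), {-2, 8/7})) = EmptySet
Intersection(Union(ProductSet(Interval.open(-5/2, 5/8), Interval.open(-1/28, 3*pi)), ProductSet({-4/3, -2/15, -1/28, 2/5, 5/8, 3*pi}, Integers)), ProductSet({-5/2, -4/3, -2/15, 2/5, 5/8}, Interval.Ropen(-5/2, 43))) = Union(ProductSet({-4/3, -2/15, 2/5}, Interval.open(-1/28, 3*pi)), ProductSet({-4/3, -2/15, 2/5, 5/8}, Range(-2, 43, 1)))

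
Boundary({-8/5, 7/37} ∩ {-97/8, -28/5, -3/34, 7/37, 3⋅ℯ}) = {7/37}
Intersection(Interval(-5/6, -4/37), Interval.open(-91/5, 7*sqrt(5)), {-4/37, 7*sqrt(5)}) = {-4/37}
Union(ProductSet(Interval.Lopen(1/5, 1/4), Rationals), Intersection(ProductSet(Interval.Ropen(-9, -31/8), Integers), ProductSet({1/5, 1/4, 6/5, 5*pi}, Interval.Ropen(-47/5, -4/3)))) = ProductSet(Interval.Lopen(1/5, 1/4), Rationals)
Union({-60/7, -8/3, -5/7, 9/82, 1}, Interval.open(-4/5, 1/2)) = Union({-60/7, -8/3, 1}, Interval.open(-4/5, 1/2))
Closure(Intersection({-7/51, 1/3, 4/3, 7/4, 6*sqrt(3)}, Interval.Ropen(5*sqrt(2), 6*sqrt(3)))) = EmptySet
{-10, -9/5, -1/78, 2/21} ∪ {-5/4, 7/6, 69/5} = {-10, -9/5, -5/4, -1/78, 2/21, 7/6, 69/5}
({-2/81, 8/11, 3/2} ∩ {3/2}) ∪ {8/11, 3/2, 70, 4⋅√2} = {8/11, 3/2, 70, 4⋅√2}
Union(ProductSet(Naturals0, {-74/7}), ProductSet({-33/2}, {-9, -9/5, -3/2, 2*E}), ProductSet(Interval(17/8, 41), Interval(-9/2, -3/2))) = Union(ProductSet({-33/2}, {-9, -9/5, -3/2, 2*E}), ProductSet(Interval(17/8, 41), Interval(-9/2, -3/2)), ProductSet(Naturals0, {-74/7}))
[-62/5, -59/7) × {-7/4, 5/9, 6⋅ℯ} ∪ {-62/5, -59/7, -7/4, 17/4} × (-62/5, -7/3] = ({-62/5, -59/7, -7/4, 17/4} × (-62/5, -7/3]) ∪ ([-62/5, -59/7) × {-7/4, 5/9, 6⋅ℯ})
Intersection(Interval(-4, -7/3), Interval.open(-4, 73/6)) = Interval.Lopen(-4, -7/3)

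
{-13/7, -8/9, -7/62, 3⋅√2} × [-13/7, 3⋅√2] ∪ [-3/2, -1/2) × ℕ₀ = ([-3/2, -1/2) × ℕ₀) ∪ ({-13/7, -8/9, -7/62, 3⋅√2} × [-13/7, 3⋅√2])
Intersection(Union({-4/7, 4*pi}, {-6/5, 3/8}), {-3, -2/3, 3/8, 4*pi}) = {3/8, 4*pi}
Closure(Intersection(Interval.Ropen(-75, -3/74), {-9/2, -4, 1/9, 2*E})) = {-9/2, -4}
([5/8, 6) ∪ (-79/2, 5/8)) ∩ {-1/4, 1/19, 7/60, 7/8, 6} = {-1/4, 1/19, 7/60, 7/8}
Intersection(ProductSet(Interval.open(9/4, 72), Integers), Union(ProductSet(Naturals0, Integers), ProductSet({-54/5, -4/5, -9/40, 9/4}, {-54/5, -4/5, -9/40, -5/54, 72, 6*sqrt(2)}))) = ProductSet(Range(3, 72, 1), Integers)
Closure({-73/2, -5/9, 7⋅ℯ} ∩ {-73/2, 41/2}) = {-73/2}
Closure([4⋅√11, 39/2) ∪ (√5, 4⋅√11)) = [√5, 39/2]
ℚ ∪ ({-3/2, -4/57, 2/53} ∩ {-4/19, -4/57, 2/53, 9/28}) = ℚ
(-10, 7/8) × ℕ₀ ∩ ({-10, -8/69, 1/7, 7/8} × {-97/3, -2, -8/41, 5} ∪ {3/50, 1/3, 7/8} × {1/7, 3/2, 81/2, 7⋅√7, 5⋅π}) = {-8/69, 1/7} × {5}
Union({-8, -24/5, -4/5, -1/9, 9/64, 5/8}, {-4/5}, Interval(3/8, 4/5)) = Union({-8, -24/5, -4/5, -1/9, 9/64}, Interval(3/8, 4/5))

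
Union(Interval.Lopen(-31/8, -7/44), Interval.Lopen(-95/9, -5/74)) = Interval.Lopen(-95/9, -5/74)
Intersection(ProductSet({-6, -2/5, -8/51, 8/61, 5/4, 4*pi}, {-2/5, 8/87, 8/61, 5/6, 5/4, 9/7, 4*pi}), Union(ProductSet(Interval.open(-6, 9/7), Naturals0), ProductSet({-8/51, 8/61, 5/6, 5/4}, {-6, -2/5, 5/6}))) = ProductSet({-8/51, 8/61, 5/4}, {-2/5, 5/6})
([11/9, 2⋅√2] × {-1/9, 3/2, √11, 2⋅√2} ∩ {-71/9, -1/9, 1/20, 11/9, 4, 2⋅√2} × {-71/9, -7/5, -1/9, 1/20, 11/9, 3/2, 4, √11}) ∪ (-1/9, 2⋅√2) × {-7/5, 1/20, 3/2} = ({11/9, 2⋅√2} × {-1/9, 3/2, √11}) ∪ ((-1/9, 2⋅√2) × {-7/5, 1/20, 3/2})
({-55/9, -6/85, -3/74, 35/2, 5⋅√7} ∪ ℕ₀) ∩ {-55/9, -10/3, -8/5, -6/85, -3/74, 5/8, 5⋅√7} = {-55/9, -6/85, -3/74, 5⋅√7}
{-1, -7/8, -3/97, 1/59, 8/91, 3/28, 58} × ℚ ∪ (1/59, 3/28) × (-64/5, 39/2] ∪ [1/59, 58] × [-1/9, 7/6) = ({-1, -7/8, -3/97, 1/59, 8/91, 3/28, 58} × ℚ) ∪ ((1/59, 3/28) × (-64/5, 39/2]) ∪ ([1/59, 58] × [-1/9, 7/6))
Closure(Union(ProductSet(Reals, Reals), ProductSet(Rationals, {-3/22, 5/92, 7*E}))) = ProductSet(Reals, Reals)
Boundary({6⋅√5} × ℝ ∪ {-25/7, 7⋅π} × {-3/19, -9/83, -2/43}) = ({6⋅√5} × ℝ) ∪ ({-25/7, 7⋅π} × {-3/19, -9/83, -2/43})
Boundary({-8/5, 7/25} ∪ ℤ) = ℤ ∪ {-8/5, 7/25}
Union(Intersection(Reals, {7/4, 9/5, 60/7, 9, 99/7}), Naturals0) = Union({7/4, 9/5, 60/7, 99/7}, Naturals0)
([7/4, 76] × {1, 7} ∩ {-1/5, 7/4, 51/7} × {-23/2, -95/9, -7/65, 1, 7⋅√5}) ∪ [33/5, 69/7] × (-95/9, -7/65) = ({7/4, 51/7} × {1}) ∪ ([33/5, 69/7] × (-95/9, -7/65))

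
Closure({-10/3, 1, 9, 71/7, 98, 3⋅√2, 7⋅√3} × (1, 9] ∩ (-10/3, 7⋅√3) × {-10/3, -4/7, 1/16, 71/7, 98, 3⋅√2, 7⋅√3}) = {1, 9, 71/7, 3⋅√2} × {3⋅√2}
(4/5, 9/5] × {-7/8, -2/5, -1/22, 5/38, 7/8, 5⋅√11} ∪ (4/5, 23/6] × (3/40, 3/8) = ((4/5, 23/6] × (3/40, 3/8)) ∪ ((4/5, 9/5] × {-7/8, -2/5, -1/22, 5/38, 7/8, 5⋅√11})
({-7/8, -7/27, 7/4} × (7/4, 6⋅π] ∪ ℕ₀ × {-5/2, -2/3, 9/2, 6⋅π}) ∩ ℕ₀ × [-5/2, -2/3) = ℕ₀ × {-5/2}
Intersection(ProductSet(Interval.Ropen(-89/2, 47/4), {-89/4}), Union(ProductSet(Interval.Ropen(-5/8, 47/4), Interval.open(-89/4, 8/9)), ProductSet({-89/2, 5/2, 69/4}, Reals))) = ProductSet({-89/2, 5/2}, {-89/4})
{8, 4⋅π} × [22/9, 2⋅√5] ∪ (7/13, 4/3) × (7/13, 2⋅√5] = ({8, 4⋅π} × [22/9, 2⋅√5]) ∪ ((7/13, 4/3) × (7/13, 2⋅√5])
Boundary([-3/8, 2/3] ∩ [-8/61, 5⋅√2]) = {-8/61, 2/3}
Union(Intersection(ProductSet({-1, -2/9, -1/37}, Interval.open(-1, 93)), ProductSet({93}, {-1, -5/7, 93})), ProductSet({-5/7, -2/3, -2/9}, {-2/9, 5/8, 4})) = ProductSet({-5/7, -2/3, -2/9}, {-2/9, 5/8, 4})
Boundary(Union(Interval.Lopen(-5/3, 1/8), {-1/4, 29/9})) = {-5/3, 1/8, 29/9}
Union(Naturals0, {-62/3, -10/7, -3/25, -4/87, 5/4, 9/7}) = Union({-62/3, -10/7, -3/25, -4/87, 5/4, 9/7}, Naturals0)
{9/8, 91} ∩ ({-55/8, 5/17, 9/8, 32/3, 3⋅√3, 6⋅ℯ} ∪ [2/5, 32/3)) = {9/8}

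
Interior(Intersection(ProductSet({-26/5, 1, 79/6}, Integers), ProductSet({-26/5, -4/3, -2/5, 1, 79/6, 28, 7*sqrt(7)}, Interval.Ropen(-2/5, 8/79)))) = EmptySet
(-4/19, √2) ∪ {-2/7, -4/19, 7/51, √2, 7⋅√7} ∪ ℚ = ℚ ∪ [-4/19, √2] ∪ {7⋅√7}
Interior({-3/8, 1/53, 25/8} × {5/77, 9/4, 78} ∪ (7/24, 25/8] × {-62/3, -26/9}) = ∅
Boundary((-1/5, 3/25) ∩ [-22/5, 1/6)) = {-1/5, 3/25}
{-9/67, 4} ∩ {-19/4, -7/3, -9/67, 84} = {-9/67}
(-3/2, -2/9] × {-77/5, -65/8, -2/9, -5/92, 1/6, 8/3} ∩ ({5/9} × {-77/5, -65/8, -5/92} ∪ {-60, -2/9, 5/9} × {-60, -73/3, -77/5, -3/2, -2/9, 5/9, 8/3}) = {-2/9} × {-77/5, -2/9, 8/3}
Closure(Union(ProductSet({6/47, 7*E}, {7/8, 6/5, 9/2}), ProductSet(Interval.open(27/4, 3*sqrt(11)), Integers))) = Union(ProductSet({6/47, 7*E}, {7/8, 6/5, 9/2}), ProductSet(Interval(27/4, 3*sqrt(11)), Integers))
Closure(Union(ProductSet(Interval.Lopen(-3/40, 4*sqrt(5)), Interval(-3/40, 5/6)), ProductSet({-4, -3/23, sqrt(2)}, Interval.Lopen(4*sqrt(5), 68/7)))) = Union(ProductSet({-4, -3/23, sqrt(2)}, Interval(4*sqrt(5), 68/7)), ProductSet(Interval(-3/40, 4*sqrt(5)), Interval(-3/40, 5/6)))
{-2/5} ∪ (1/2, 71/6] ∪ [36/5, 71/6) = {-2/5} ∪ (1/2, 71/6]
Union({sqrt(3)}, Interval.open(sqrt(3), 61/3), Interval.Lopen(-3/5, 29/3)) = Interval.open(-3/5, 61/3)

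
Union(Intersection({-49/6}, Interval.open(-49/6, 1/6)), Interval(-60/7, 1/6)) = Interval(-60/7, 1/6)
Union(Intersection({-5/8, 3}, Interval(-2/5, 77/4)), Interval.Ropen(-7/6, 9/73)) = Union({3}, Interval.Ropen(-7/6, 9/73))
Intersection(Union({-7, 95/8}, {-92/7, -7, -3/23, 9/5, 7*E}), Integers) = {-7}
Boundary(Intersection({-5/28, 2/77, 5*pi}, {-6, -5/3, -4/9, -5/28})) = {-5/28}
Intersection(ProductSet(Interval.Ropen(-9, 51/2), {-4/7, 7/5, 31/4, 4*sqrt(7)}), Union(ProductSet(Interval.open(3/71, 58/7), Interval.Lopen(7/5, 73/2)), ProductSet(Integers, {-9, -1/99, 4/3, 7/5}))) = Union(ProductSet(Interval.open(3/71, 58/7), {31/4, 4*sqrt(7)}), ProductSet(Range(-9, 26, 1), {7/5}))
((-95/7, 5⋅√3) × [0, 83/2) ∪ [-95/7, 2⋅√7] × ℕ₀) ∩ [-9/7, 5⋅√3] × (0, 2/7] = [-9/7, 5⋅√3) × (0, 2/7]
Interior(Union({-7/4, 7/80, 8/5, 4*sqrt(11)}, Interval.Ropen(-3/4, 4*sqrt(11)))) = Interval.open(-3/4, 4*sqrt(11))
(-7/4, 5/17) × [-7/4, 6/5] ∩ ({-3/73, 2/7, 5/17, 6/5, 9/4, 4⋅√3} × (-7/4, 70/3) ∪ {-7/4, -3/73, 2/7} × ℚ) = {-3/73, 2/7} × ([-7/4, 6/5] ∪ (ℚ ∩ [-7/4, 6/5]))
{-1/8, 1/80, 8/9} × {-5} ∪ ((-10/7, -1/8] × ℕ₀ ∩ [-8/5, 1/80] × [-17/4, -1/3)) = {-1/8, 1/80, 8/9} × {-5}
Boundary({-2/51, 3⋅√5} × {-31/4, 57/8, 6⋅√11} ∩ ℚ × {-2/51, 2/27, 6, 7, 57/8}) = {-2/51} × {57/8}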